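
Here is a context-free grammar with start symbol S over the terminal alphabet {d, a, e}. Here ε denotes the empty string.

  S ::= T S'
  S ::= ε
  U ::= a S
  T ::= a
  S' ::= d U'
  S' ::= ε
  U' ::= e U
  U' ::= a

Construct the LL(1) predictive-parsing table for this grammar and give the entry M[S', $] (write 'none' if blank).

S' ::= ε

FIRST(U) = {a}
FIRST(T) = {a}
FIRST(S') = {ε, d}
FIRST(U') = {a, e}
FIRST(S) = {ε, a}  (via T S')
FOLLOW(S) includes $ since S is the start symbol.
FOLLOW(S): in U::=a S, the suffix after S is empty, so FOLLOW(S) ⊇ FOLLOW(U) = {$}. Thus FOLLOW(S) = {$}.
FOLLOW(S'): in S::=T S', the suffix after S' is empty, so FOLLOW(S') ⊇ FOLLOW(S) = {$}. Thus FOLLOW(S') = {$}.
For S' ::= d U': FIRST(d U') = {d}, so it goes in M[S', t] for t ∈ {d}.
For S' ::= ε: FIRST(ε) = {ε}, so it goes in M[S', t] for t ∈ {}; since ε ∈ FIRST, also for every t ∈ FOLLOW(S') = {$}.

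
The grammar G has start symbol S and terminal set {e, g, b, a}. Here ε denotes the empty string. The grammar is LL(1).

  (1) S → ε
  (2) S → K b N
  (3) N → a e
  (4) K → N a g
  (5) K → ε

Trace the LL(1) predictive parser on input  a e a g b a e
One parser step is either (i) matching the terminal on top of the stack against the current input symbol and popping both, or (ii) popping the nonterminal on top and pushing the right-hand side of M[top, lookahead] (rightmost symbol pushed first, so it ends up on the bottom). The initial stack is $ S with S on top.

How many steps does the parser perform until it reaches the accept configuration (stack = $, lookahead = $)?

      Stack          Input            Action
   1  $ S            a e a g b a e $  expand S → K b N
   2  $ N b K        a e a g b a e $  expand K → N a g
   3  $ N b g a N    a e a g b a e $  expand N → a e
   4  $ N b g a e a  a e a g b a e $  match a
   5  $ N b g a e    e a g b a e $    match e
   6  $ N b g a      a g b a e $      match a
   7  $ N b g        g b a e $        match g
   8  $ N b          b a e $          match b
   9  $ N            a e $            expand N → a e
  10  $ e a          a e $            match a
  11  $ e            e $              match e
Accept reached after 11 steps.

11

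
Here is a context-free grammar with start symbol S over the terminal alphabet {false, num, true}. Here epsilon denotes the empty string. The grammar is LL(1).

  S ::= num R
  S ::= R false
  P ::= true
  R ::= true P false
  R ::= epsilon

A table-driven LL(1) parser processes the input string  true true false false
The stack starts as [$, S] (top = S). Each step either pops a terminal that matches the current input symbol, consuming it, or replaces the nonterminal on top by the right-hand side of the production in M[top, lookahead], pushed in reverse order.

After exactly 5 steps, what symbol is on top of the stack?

     Stack                 Input                    Action
  1  $ S                   true true false false $  expand S ::= R false
  2  $ false R             true true false false $  expand R ::= true P false
  3  $ false false P true  true true false false $  match true
  4  $ false false P       true false false $       expand P ::= true
  5  $ false false true    true false false $       match true
Stack after step 5: $ false false (top = false).

false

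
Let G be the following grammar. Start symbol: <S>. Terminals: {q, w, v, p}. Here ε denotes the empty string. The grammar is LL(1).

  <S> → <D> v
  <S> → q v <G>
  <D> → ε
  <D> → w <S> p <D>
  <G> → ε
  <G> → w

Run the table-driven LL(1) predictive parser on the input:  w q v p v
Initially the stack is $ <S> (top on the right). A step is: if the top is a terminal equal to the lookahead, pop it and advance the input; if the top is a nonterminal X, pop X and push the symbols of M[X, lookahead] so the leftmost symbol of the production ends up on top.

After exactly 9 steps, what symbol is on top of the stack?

v

step 1: stack=$ <S>  input=w q v p v $  — expand <S> → <D> v
step 2: stack=$ v <D>  input=w q v p v $  — expand <D> → w <S> p <D>
step 3: stack=$ v <D> p <S> w  input=w q v p v $  — match w
step 4: stack=$ v <D> p <S>  input=q v p v $  — expand <S> → q v <G>
step 5: stack=$ v <D> p <G> v q  input=q v p v $  — match q
step 6: stack=$ v <D> p <G> v  input=v p v $  — match v
step 7: stack=$ v <D> p <G>  input=p v $  — expand <G> → ε
step 8: stack=$ v <D> p  input=p v $  — match p
step 9: stack=$ v <D>  input=v $  — expand <D> → ε
Stack after step 9: $ v (top = v).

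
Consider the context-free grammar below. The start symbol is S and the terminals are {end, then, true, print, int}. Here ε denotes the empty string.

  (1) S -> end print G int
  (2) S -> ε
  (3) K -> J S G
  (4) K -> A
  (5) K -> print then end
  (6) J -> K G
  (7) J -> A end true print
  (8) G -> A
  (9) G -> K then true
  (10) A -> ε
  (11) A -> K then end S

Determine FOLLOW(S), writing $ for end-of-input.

FIRST(S): from S->end print G int we get {end}; from S->ε we get {ε}. So FIRST(S) = {ε, end}.
FIRST(K): from K->J S G we get {ε, end, print, then}; from K->A we get {ε, end, print, then}; from K->print then end we get {print}. So FIRST(K) = {ε, end, print, then}.
FIRST(A): from A->ε we get {ε}; from A->K then end S we get {end, print, then}. So FIRST(A) = {ε, end, print, then}.
FIRST(G): from G->A we get {ε, end, print, then}; from G->K then true we get {end, print, then}. So FIRST(G) = {ε, end, print, then}.
FIRST(J): from J->K G we get {ε, end, print, then}; from J->A end true print we get {end, print, then}. So FIRST(J) = {ε, end, print, then}.
FOLLOW(S) includes $ since S is the start symbol.
FOLLOW(S): in K->J S G, S is followed by G with FIRST {ε, end, print, then}; in K->J S G, the suffix after S is nullable, so FOLLOW(S) ⊇ FOLLOW(K) = {end, print, then}; in A->K then end S, the suffix after S is empty, so FOLLOW(S) ⊇ FOLLOW(A) = {end, int, print, then}. Thus FOLLOW(S) = {$, end, int, print, then}.
FOLLOW(K): in J->K G, K is followed by G with FIRST {ε, end, print, then}; in J->K G, the suffix after K is nullable, so FOLLOW(K) ⊇ FOLLOW(J) = {end, print, then}; in G->K then true, K is followed by then true with FIRST {then}; in A->K then end S, K is followed by then end S with FIRST {then}. Thus FOLLOW(K) = {end, print, then}.
FOLLOW(J): in K->J S G, J is followed by S G with FIRST {ε, end, print, then}; in K->J S G, the suffix after J is nullable, so FOLLOW(J) ⊇ FOLLOW(K) = {end, print, then}. Thus FOLLOW(J) = {end, print, then}.
FOLLOW(G): in S->end print G int, G is followed by int with FIRST {int}; in K->J S G, the suffix after G is empty, so FOLLOW(G) ⊇ FOLLOW(K) = {end, print, then}; in J->K G, the suffix after G is empty, so FOLLOW(G) ⊇ FOLLOW(J) = {end, print, then}. Thus FOLLOW(G) = {end, int, print, then}.
FOLLOW(A): in K->A, the suffix after A is empty, so FOLLOW(A) ⊇ FOLLOW(K) = {end, print, then}; in J->A end true print, A is followed by end true print with FIRST {end}; in G->A, the suffix after A is empty, so FOLLOW(A) ⊇ FOLLOW(G) = {end, int, print, then}. Thus FOLLOW(A) = {end, int, print, then}.

{$, end, int, print, then}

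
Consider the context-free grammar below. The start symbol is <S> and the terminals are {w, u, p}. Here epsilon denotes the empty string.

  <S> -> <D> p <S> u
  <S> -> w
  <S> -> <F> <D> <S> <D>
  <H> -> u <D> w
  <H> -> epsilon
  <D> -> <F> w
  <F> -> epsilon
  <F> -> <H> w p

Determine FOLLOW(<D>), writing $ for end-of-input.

FIRST(<H>): from <H>->u <D> w we get {u}; from <H>->epsilon we get {epsilon}. So FIRST(<H>) = {epsilon, u}.
FIRST(<F>): from <F>->epsilon we get {epsilon}; from <F>-><H> w p we get {u, w}. So FIRST(<F>) = {epsilon, u, w}.
FIRST(<D>): from <D>-><F> w we get {u, w}. So FIRST(<D>) = {u, w}.
FIRST(<S>): from <S>-><D> p <S> u we get {u, w}; from <S>->w we get {w}; from <S>-><F> <D> <S> <D> we get {u, w}. So FIRST(<S>) = {u, w}.
FOLLOW(<S>) includes $ since <S> is the start symbol.
FOLLOW(<S>): in <S>-><D> p <S> u, <S> is followed by u with FIRST {u}; in <S>-><F> <D> <S> <D>, <S> is followed by <D> with FIRST {u, w}. Thus FOLLOW(<S>) = {$, u, w}.
FOLLOW(<H>): in <F>-><H> w p, <H> is followed by w p with FIRST {w}. Thus FOLLOW(<H>) = {w}.
FOLLOW(<D>): in <S>-><D> p <S> u, <D> is followed by p <S> u with FIRST {p}; in <S>-><F> <D> <S> <D> (occurrence 1), <D> is followed by <S> <D> with FIRST {u, w}; in <S>-><F> <D> <S> <D> (occurrence 2), the suffix after <D> is empty, so FOLLOW(<D>) ⊇ FOLLOW(<S>) = {$, u, w}; in <H>->u <D> w, <D> is followed by w with FIRST {w}. Thus FOLLOW(<D>) = {$, p, u, w}.
FOLLOW(<F>): in <S>-><F> <D> <S> <D>, <F> is followed by <D> <S> <D> with FIRST {u, w}; in <D>-><F> w, <F> is followed by w with FIRST {w}. Thus FOLLOW(<F>) = {u, w}.

{$, p, u, w}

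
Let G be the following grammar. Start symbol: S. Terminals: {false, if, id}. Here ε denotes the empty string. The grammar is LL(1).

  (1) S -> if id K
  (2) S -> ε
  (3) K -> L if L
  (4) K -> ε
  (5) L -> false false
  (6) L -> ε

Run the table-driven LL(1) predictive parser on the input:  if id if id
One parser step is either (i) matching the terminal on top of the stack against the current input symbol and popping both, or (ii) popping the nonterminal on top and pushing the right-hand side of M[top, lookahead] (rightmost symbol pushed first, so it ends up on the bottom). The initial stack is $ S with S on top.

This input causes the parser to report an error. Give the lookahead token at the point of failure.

step 1: stack=$ S  input=if id if id $  — expand S -> if id K
step 2: stack=$ K id if  input=if id if id $  — match if
step 3: stack=$ K id  input=id if id $  — match id
step 4: stack=$ K  input=if id $  — expand K -> L if L
step 5: stack=$ L if L  input=if id $  — expand L -> ε
step 6: stack=$ L if  input=if id $  — match if
step 7: stack=$ L  input=id $  — error: M[L, id] is empty

id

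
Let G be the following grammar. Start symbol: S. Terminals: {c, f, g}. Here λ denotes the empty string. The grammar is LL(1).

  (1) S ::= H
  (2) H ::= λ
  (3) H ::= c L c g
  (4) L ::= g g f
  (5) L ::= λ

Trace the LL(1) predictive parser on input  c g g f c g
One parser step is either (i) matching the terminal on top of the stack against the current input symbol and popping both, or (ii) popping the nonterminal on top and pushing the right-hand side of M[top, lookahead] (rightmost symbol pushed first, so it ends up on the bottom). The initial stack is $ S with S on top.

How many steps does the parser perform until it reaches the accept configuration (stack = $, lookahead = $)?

     Stack        Input          Action
  1  $ S          c g g f c g $  expand S ::= H
  2  $ H          c g g f c g $  expand H ::= c L c g
  3  $ g c L c    c g g f c g $  match c
  4  $ g c L      g g f c g $    expand L ::= g g f
  5  $ g c f g g  g g f c g $    match g
  6  $ g c f g    g f c g $      match g
  7  $ g c f      f c g $        match f
  8  $ g c        c g $          match c
  9  $ g          g $            match g
Accept reached after 9 steps.

9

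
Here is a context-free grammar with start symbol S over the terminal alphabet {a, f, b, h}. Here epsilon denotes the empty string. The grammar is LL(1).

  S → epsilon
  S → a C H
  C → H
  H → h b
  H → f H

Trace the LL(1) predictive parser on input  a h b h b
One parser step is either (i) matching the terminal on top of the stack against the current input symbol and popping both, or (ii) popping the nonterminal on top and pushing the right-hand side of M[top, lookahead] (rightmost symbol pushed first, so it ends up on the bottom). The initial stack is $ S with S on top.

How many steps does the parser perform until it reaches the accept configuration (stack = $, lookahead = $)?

9

     Stack    Input        Action
  1  $ S      a h b h b $  expand S → a C H
  2  $ H C a  a h b h b $  match a
  3  $ H C    h b h b $    expand C → H
  4  $ H H    h b h b $    expand H → h b
  5  $ H b h  h b h b $    match h
  6  $ H b    b h b $      match b
  7  $ H      h b $        expand H → h b
  8  $ b h    h b $        match h
  9  $ b      b $          match b
Accept reached after 9 steps.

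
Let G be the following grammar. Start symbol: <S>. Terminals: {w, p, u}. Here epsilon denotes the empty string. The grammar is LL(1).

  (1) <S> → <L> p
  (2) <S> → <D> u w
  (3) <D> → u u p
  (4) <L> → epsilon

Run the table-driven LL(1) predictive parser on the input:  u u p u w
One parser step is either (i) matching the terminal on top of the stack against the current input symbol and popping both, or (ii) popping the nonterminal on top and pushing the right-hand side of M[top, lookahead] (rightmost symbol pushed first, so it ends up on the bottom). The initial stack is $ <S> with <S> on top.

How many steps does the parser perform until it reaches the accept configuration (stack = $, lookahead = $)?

7

     Stack        Input        Action
  1  $ <S>        u u p u w $  expand <S> → <D> u w
  2  $ w u <D>    u u p u w $  expand <D> → u u p
  3  $ w u p u u  u u p u w $  match u
  4  $ w u p u    u p u w $    match u
  5  $ w u p      p u w $      match p
  6  $ w u        u w $        match u
  7  $ w          w $          match w
Accept reached after 7 steps.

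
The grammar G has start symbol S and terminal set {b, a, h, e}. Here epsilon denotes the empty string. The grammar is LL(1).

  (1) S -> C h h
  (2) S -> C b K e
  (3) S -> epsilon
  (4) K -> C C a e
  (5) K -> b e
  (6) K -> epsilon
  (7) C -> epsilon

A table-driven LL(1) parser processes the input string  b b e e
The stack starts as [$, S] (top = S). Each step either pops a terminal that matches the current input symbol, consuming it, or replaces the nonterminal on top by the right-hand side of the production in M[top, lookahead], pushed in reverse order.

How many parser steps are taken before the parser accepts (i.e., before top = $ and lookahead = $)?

     Stack      Input      Action
  1  $ S        b b e e $  expand S -> C b K e
  2  $ e K b C  b b e e $  expand C -> epsilon
  3  $ e K b    b b e e $  match b
  4  $ e K      b e e $    expand K -> b e
  5  $ e e b    b e e $    match b
  6  $ e e      e e $      match e
  7  $ e        e $        match e
Accept reached after 7 steps.

7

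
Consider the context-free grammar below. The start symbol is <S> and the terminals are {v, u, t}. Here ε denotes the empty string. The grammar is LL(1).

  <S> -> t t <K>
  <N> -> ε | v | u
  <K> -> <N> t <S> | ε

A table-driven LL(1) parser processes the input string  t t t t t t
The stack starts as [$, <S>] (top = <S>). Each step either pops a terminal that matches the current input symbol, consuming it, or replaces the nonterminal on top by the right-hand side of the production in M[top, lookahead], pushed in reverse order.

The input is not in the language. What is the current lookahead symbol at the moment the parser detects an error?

step 1: stack=$ <S>  input=t t t t t t $  — expand <S> -> t t <K>
step 2: stack=$ <K> t t  input=t t t t t t $  — match t
step 3: stack=$ <K> t  input=t t t t t $  — match t
step 4: stack=$ <K>  input=t t t t $  — expand <K> -> <N> t <S>
step 5: stack=$ <S> t <N>  input=t t t t $  — expand <N> -> ε
step 6: stack=$ <S> t  input=t t t t $  — match t
step 7: stack=$ <S>  input=t t t $  — expand <S> -> t t <K>
step 8: stack=$ <K> t t  input=t t t $  — match t
step 9: stack=$ <K> t  input=t t $  — match t
step 10: stack=$ <K>  input=t $  — expand <K> -> <N> t <S>
step 11: stack=$ <S> t <N>  input=t $  — expand <N> -> ε
step 12: stack=$ <S> t  input=t $  — match t
step 13: stack=$ <S>  input=$  — error: M[<S>, $] is empty

$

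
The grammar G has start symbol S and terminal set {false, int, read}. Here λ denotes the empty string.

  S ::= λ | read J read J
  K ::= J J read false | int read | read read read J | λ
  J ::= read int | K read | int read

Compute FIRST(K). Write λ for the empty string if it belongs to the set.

FIRST(S): from S::=λ we get {λ}; from S::=read J read J we get {read}. So FIRST(S) = {λ, read}.
FIRST(K): from K::=J J read false we get {int, read}; from K::=int read we get {int}; from K::=read read read J we get {read}; from K::=λ we get {λ}. So FIRST(K) = {λ, int, read}.
FIRST(J): from J::=read int we get {read}; from J::=K read we get {int, read}; from J::=int read we get {int}. So FIRST(J) = {int, read}.

{λ, int, read}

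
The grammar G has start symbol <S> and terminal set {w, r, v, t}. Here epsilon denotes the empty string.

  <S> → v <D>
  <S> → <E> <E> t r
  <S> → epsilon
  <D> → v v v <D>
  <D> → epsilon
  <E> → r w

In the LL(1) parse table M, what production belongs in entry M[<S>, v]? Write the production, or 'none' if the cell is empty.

FIRST(<D>) = {epsilon, v}
FIRST(<E>) = {r}
FIRST(<S>) = {epsilon, r, v}  (via <E> <E> t r)
FOLLOW(<S>) includes $ since <S> is the start symbol.
FOLLOW(<S>): <S> appears on no right-hand side. Thus FOLLOW(<S>) = {$}.
For <S> → v <D>: FIRST(v <D>) = {v}, so it goes in M[<S>, t] for t ∈ {v}.
For <S> → <E> <E> t r: FIRST(<E> <E> t r) = {r}, so it goes in M[<S>, t] for t ∈ {r}.
For <S> → epsilon: FIRST(epsilon) = {epsilon}, so it goes in M[<S>, t] for t ∈ {}; since epsilon ∈ FIRST, also for every t ∈ FOLLOW(<S>) = {$}.

<S> → v <D>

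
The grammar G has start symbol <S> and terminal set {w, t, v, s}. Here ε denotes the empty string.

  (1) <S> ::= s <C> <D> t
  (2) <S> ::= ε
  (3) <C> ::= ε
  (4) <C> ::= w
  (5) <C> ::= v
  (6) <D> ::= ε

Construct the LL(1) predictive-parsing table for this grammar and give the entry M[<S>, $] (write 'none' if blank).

FIRST(<S>) = {ε, s}
FIRST(<C>) = {ε, v, w}
FIRST(<D>) = {ε}
FOLLOW(<S>) includes $ since <S> is the start symbol.
FOLLOW(<S>): <S> appears on no right-hand side. Thus FOLLOW(<S>) = {$}.
For <S> ::= s <C> <D> t: FIRST(s <C> <D> t) = {s}, so it goes in M[<S>, t] for t ∈ {s}.
For <S> ::= ε: FIRST(ε) = {ε}, so it goes in M[<S>, t] for t ∈ {}; since ε ∈ FIRST, also for every t ∈ FOLLOW(<S>) = {$}.

<S> ::= ε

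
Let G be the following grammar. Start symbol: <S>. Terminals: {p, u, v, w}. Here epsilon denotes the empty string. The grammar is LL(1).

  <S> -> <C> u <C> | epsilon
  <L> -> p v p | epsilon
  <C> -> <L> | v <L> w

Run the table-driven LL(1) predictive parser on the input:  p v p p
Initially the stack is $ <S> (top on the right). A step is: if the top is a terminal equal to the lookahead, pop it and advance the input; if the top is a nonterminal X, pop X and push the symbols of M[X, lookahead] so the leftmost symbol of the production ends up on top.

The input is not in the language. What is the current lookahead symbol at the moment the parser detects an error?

step 1: stack=$ <S>  input=p v p p $  — expand <S> -> <C> u <C>
step 2: stack=$ <C> u <C>  input=p v p p $  — expand <C> -> <L>
step 3: stack=$ <C> u <L>  input=p v p p $  — expand <L> -> p v p
step 4: stack=$ <C> u p v p  input=p v p p $  — match p
step 5: stack=$ <C> u p v  input=v p p $  — match v
step 6: stack=$ <C> u p  input=p p $  — match p
step 7: stack=$ <C> u  input=p $  — error: top is terminal u but lookahead is p

p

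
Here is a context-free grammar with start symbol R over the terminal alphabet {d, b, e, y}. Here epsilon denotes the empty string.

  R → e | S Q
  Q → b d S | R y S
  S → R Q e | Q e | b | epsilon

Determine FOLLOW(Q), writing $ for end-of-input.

{$, b, e, y}

FIRST(R) = {b, e}  (via S Q)
FIRST(Q) = {b, e}  (via R y S)
FIRST(S) = {epsilon, b, e}  (via R Q e, Q e)
FOLLOW(R) includes $ since R is the start symbol.
FOLLOW(R): in Q→R y S, R is followed by y S with FIRST {y}; in S→R Q e, R is followed by Q e with FIRST {b, e}. Thus FOLLOW(R) = {$, b, e, y}.
FOLLOW(Q): in R→S Q, the suffix after Q is empty, so FOLLOW(Q) ⊇ FOLLOW(R) = {$, b, e, y}; in S→R Q e, Q is followed by e with FIRST {e}; in S→Q e, Q is followed by e with FIRST {e}. Thus FOLLOW(Q) = {$, b, e, y}.
FOLLOW(S): in R→S Q, S is followed by Q with FIRST {b, e}; in Q→b d S, the suffix after S is empty, so FOLLOW(S) ⊇ FOLLOW(Q) = {$, b, e, y}; in Q→R y S, the suffix after S is empty, so FOLLOW(S) ⊇ FOLLOW(Q) = {$, b, e, y}. Thus FOLLOW(S) = {$, b, e, y}.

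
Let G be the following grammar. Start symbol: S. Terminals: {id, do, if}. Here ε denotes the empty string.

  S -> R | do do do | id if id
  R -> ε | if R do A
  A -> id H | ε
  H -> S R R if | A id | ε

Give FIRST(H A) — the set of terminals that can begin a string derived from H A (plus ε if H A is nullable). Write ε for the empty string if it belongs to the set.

FIRST(R) = {ε, if}
FIRST(A) = {ε, id}
FIRST(S) = {ε, do, id, if}  (via R)
FIRST(H) = {ε, do, id, if}  (via S R R if, A id)
FIRST(H A): take FIRST of each symbol in turn, carrying on past any symbol whose FIRST contains ε; result {ε, do, id, if}.

{ε, do, id, if}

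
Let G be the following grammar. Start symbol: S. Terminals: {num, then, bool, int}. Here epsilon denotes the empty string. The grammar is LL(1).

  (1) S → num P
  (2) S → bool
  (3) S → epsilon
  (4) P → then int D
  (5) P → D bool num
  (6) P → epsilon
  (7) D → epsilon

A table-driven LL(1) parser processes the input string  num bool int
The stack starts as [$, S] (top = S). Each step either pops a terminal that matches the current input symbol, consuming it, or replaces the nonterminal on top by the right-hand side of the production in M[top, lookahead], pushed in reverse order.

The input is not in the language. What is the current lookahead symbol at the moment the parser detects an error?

int

     Stack         Input           Action
  1  $ S           num bool int $  expand S → num P
  2  $ P num       num bool int $  match num
  3  $ P           bool int $      expand P → D bool num
  4  $ num bool D  bool int $      expand D → epsilon
  5  $ num bool    bool int $      match bool
  6  $ num         int $           error: top is terminal num but lookahead is int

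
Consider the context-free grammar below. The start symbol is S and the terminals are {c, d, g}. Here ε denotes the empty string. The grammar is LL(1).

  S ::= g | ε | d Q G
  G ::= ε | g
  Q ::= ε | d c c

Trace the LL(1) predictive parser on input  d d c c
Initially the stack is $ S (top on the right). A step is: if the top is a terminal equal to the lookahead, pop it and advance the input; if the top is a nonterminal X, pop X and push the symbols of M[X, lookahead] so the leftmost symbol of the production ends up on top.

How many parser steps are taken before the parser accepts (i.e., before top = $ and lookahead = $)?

7

     Stack      Input      Action
  1  $ S        d d c c $  expand S ::= d Q G
  2  $ G Q d    d d c c $  match d
  3  $ G Q      d c c $    expand Q ::= d c c
  4  $ G c c d  d c c $    match d
  5  $ G c c    c c $      match c
  6  $ G c      c $        match c
  7  $ G        $          expand G ::= ε
Accept reached after 7 steps.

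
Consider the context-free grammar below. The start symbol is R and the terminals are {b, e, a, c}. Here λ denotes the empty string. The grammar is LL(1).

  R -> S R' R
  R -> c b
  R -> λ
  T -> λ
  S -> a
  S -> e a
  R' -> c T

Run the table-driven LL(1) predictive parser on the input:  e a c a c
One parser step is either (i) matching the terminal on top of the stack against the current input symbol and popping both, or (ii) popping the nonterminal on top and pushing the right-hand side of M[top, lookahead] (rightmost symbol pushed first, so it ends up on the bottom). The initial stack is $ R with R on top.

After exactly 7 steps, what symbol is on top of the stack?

     Stack       Input        Action
  1  $ R         e a c a c $  expand R -> S R' R
  2  $ R R' S    e a c a c $  expand S -> e a
  3  $ R R' a e  e a c a c $  match e
  4  $ R R' a    a c a c $    match a
  5  $ R R'      c a c $      expand R' -> c T
  6  $ R T c     c a c $      match c
  7  $ R T       a c $        expand T -> λ
Stack after step 7: $ R (top = R).

R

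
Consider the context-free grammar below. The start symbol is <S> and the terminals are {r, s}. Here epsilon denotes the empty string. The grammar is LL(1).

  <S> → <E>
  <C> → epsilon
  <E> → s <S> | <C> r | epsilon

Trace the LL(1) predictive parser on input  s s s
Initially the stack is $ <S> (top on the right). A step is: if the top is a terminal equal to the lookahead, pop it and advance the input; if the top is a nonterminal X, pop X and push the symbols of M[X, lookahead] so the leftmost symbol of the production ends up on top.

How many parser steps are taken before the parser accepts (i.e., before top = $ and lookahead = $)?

      Stack    Input    Action
   1  $ <S>    s s s $  expand <S> → <E>
   2  $ <E>    s s s $  expand <E> → s <S>
   3  $ <S> s  s s s $  match s
   4  $ <S>    s s $    expand <S> → <E>
   5  $ <E>    s s $    expand <E> → s <S>
   6  $ <S> s  s s $    match s
   7  $ <S>    s $      expand <S> → <E>
   8  $ <E>    s $      expand <E> → s <S>
   9  $ <S> s  s $      match s
  10  $ <S>    $        expand <S> → <E>
  11  $ <E>    $        expand <E> → epsilon
Accept reached after 11 steps.

11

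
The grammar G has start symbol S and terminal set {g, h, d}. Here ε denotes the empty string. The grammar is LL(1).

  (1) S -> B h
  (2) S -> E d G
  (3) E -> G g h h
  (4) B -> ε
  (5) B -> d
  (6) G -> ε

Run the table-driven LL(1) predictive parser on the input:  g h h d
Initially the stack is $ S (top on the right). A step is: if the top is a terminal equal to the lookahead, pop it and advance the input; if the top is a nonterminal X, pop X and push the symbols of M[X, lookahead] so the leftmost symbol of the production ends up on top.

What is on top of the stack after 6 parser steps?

     Stack          Input      Action
  1  $ S            g h h d $  expand S -> E d G
  2  $ G d E        g h h d $  expand E -> G g h h
  3  $ G d h h g G  g h h d $  expand G -> ε
  4  $ G d h h g    g h h d $  match g
  5  $ G d h h      h h d $    match h
  6  $ G d h        h d $      match h
Stack after step 6: $ G d (top = d).

d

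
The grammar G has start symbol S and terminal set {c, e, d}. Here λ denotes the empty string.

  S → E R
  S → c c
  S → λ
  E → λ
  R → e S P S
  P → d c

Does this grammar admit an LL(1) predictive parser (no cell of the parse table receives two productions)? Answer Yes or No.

Yes

FIRST(S) = {λ, c, e}
FIRST(E) = {λ}
FIRST(R) = {e}
FIRST(P) = {d}
FOLLOW(S) = {$, d}
FOLLOW(E) = {e}
FOLLOW(R) = {$, d}
FOLLOW(P) = {$, c, d, e}
Each cell of M receives at most one production.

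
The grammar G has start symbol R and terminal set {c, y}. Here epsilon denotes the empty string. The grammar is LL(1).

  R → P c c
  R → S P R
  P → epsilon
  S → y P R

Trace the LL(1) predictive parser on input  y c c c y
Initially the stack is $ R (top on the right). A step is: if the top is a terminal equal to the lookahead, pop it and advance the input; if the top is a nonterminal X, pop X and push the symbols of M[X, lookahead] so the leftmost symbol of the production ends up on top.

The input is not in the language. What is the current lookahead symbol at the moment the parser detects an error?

y

      Stack        Input        Action
   1  $ R          y c c c y $  expand R → S P R
   2  $ R P S      y c c c y $  expand S → y P R
   3  $ R P R P y  y c c c y $  match y
   4  $ R P R P    c c c y $    expand P → epsilon
   5  $ R P R      c c c y $    expand R → P c c
   6  $ R P c c P  c c c y $    expand P → epsilon
   7  $ R P c c    c c c y $    match c
   8  $ R P c      c c y $      match c
   9  $ R P        c y $        expand P → epsilon
  10  $ R          c y $        expand R → P c c
  11  $ c c P      c y $        expand P → epsilon
  12  $ c c        c y $        match c
  13  $ c          y $          error: top is terminal c but lookahead is y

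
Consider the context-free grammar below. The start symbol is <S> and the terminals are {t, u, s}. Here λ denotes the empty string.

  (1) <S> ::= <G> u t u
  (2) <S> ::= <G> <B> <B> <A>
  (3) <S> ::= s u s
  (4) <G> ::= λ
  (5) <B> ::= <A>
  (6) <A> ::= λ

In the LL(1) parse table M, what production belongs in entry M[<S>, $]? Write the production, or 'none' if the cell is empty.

FIRST(<G>) = {λ}
FIRST(<A>) = {λ}
FIRST(<B>) = {λ}  (via <A>)
FIRST(<S>) = {λ, s, u}  (via <G> u t u, <G> <B> <B> <A>)
FOLLOW(<S>) includes $ since <S> is the start symbol.
FOLLOW(<S>): <S> appears on no right-hand side. Thus FOLLOW(<S>) = {$}.
For <S> ::= <G> u t u: FIRST(<G> u t u) = {u}, so it goes in M[<S>, t] for t ∈ {u}.
For <S> ::= <G> <B> <B> <A>: FIRST(<G> <B> <B> <A>) = {λ}, so it goes in M[<S>, t] for t ∈ {}; since λ ∈ FIRST, also for every t ∈ FOLLOW(<S>) = {$}.
For <S> ::= s u s: FIRST(s u s) = {s}, so it goes in M[<S>, t] for t ∈ {s}.

<S> ::= <G> <B> <B> <A>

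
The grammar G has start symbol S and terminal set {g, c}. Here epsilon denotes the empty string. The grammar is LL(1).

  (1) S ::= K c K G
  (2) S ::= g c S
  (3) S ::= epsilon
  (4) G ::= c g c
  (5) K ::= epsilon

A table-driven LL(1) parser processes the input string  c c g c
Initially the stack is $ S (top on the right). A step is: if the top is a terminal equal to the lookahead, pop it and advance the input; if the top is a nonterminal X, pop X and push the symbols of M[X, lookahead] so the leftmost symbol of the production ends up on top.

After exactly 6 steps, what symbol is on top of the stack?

step 1: stack=$ S  input=c c g c $  — expand S ::= K c K G
step 2: stack=$ G K c K  input=c c g c $  — expand K ::= epsilon
step 3: stack=$ G K c  input=c c g c $  — match c
step 4: stack=$ G K  input=c g c $  — expand K ::= epsilon
step 5: stack=$ G  input=c g c $  — expand G ::= c g c
step 6: stack=$ c g c  input=c g c $  — match c
Stack after step 6: $ c g (top = g).

g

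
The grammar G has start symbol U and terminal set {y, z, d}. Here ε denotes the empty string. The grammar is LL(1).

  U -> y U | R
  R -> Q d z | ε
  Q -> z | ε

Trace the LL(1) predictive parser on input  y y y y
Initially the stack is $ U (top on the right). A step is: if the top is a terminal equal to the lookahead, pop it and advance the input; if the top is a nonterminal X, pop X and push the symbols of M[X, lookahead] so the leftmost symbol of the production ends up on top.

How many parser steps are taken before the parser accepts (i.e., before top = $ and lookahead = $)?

      Stack  Input      Action
   1  $ U    y y y y $  expand U -> y U
   2  $ U y  y y y y $  match y
   3  $ U    y y y $    expand U -> y U
   4  $ U y  y y y $    match y
   5  $ U    y y $      expand U -> y U
   6  $ U y  y y $      match y
   7  $ U    y $        expand U -> y U
   8  $ U y  y $        match y
   9  $ U    $          expand U -> R
  10  $ R    $          expand R -> ε
Accept reached after 10 steps.

10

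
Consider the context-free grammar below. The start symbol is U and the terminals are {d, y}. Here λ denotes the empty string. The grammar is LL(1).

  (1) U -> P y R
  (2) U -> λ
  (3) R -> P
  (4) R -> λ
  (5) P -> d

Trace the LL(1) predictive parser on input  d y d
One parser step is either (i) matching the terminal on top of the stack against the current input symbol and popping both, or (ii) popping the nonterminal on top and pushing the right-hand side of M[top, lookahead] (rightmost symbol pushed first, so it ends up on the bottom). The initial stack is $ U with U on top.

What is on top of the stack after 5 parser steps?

     Stack    Input    Action
  1  $ U      d y d $  expand U -> P y R
  2  $ R y P  d y d $  expand P -> d
  3  $ R y d  d y d $  match d
  4  $ R y    y d $    match y
  5  $ R      d $      expand R -> P
Stack after step 5: $ P (top = P).

P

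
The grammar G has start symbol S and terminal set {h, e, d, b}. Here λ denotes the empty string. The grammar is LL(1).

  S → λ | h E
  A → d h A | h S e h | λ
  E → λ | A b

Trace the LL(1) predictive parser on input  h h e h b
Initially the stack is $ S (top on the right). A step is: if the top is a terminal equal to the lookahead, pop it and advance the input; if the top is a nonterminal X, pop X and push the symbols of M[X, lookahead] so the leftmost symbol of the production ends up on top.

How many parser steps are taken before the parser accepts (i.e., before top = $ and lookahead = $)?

9

step 1: stack=$ S  input=h h e h b $  — expand S → h E
step 2: stack=$ E h  input=h h e h b $  — match h
step 3: stack=$ E  input=h e h b $  — expand E → A b
step 4: stack=$ b A  input=h e h b $  — expand A → h S e h
step 5: stack=$ b h e S h  input=h e h b $  — match h
step 6: stack=$ b h e S  input=e h b $  — expand S → λ
step 7: stack=$ b h e  input=e h b $  — match e
step 8: stack=$ b h  input=h b $  — match h
step 9: stack=$ b  input=b $  — match b
Accept reached after 9 steps.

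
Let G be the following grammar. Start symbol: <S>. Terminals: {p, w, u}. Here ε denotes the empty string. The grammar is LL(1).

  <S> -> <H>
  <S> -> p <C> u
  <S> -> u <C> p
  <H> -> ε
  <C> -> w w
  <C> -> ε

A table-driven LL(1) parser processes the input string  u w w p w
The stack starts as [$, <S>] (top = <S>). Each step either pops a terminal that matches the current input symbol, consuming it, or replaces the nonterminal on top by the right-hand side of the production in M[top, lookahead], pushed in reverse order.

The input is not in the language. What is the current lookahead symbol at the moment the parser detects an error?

     Stack      Input        Action
  1  $ <S>      u w w p w $  expand <S> -> u <C> p
  2  $ p <C> u  u w w p w $  match u
  3  $ p <C>    w w p w $    expand <C> -> w w
  4  $ p w w    w w p w $    match w
  5  $ p w      w p w $      match w
  6  $ p        p w $        match p
  7  $          w $          error: stack empty but input remains

w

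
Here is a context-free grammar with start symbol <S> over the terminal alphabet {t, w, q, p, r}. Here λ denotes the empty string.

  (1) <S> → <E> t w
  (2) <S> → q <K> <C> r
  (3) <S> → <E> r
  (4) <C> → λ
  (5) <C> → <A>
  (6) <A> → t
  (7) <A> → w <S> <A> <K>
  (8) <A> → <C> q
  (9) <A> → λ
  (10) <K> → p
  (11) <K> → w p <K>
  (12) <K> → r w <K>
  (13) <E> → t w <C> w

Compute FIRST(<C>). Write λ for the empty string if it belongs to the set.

FIRST(<K>): from <K>→p we get {p}; from <K>→w p <K> we get {w}; from <K>→r w <K> we get {r}. So FIRST(<K>) = {p, r, w}.
FIRST(<E>): from <E>→t w <C> w we get {t}. So FIRST(<E>) = {t}.
FIRST(<S>): from <S>→<E> t w we get {t}; from <S>→q <K> <C> r we get {q}; from <S>→<E> r we get {t}. So FIRST(<S>) = {q, t}.
FIRST(<C>): from <C>→λ we get {λ}; from <C>→<A> we get {λ, q, t, w}. So FIRST(<C>) = {λ, q, t, w}.
FIRST(<A>): from <A>→t we get {t}; from <A>→w <S> <A> <K> we get {w}; from <A>→<C> q we get {q, t, w}; from <A>→λ we get {λ}. So FIRST(<A>) = {λ, q, t, w}.

{λ, q, t, w}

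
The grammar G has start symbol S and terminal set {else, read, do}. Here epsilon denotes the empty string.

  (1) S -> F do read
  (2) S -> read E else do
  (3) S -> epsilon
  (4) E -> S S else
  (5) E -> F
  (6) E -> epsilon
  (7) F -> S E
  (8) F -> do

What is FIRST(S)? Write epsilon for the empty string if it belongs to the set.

FIRST(S): from S->F do read we get {do, else, read}; from S->read E else do we get {read}; from S->epsilon we get {epsilon}. So FIRST(S) = {epsilon, do, else, read}.
FIRST(E): from E->S S else we get {do, else, read}; from E->F we get {epsilon, do, else, read}; from E->epsilon we get {epsilon}. So FIRST(E) = {epsilon, do, else, read}.
FIRST(F): from F->S E we get {epsilon, do, else, read}; from F->do we get {do}. So FIRST(F) = {epsilon, do, else, read}.

{epsilon, do, else, read}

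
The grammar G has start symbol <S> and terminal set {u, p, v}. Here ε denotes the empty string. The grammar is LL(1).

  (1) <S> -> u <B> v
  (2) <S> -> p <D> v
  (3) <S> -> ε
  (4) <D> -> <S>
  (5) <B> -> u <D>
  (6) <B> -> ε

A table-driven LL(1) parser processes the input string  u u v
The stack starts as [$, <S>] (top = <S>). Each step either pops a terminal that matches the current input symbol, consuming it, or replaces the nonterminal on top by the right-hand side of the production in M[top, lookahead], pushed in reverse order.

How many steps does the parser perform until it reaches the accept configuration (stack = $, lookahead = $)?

step 1: stack=$ <S>  input=u u v $  — expand <S> -> u <B> v
step 2: stack=$ v <B> u  input=u u v $  — match u
step 3: stack=$ v <B>  input=u v $  — expand <B> -> u <D>
step 4: stack=$ v <D> u  input=u v $  — match u
step 5: stack=$ v <D>  input=v $  — expand <D> -> <S>
step 6: stack=$ v <S>  input=v $  — expand <S> -> ε
step 7: stack=$ v  input=v $  — match v
Accept reached after 7 steps.

7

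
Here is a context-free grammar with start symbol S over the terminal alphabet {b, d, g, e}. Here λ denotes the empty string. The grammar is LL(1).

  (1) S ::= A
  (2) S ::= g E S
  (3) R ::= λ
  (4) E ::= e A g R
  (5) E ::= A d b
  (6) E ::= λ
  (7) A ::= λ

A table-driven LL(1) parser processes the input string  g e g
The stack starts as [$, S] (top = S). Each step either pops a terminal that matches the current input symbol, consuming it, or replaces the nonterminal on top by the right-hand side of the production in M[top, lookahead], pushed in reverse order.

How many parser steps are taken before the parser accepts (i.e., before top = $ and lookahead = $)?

9

step 1: stack=$ S  input=g e g $  — expand S ::= g E S
step 2: stack=$ S E g  input=g e g $  — match g
step 3: stack=$ S E  input=e g $  — expand E ::= e A g R
step 4: stack=$ S R g A e  input=e g $  — match e
step 5: stack=$ S R g A  input=g $  — expand A ::= λ
step 6: stack=$ S R g  input=g $  — match g
step 7: stack=$ S R  input=$  — expand R ::= λ
step 8: stack=$ S  input=$  — expand S ::= A
step 9: stack=$ A  input=$  — expand A ::= λ
Accept reached after 9 steps.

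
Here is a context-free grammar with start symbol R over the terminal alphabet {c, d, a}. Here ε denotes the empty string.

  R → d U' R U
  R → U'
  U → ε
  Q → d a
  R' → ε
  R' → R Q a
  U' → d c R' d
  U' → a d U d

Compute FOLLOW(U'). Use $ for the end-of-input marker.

{$, a, d}

FIRST(U): from U→ε we get {ε}. So FIRST(U) = {ε}.
FIRST(Q): from Q→d a we get {d}. So FIRST(Q) = {d}.
FIRST(U'): from U'→d c R' d we get {d}; from U'→a d U d we get {a}. So FIRST(U') = {a, d}.
FIRST(R): from R→d U' R U we get {d}; from R→U' we get {a, d}. So FIRST(R) = {a, d}.
FIRST(R'): from R'→ε we get {ε}; from R'→R Q a we get {a, d}. So FIRST(R') = {ε, a, d}.
FOLLOW(R) includes $ since R is the start symbol.
FOLLOW(R): in R→d U' R U, R is followed by U with FIRST {ε}; in R→d U' R U, the suffix after R is nullable (adds nothing new); in R'→R Q a, R is followed by Q a with FIRST {d}. Thus FOLLOW(R) = {$, d}.
FOLLOW(U): in R→d U' R U, the suffix after U is empty, so FOLLOW(U) ⊇ FOLLOW(R) = {$, d}; in U'→a d U d, U is followed by d with FIRST {d}. Thus FOLLOW(U) = {$, d}.
FOLLOW(Q): in R'→R Q a, Q is followed by a with FIRST {a}. Thus FOLLOW(Q) = {a}.
FOLLOW(R'): in U'→d c R' d, R' is followed by d with FIRST {d}. Thus FOLLOW(R') = {d}.
FOLLOW(U'): in R→d U' R U, U' is followed by R U with FIRST {a, d}; in R→U', the suffix after U' is empty, so FOLLOW(U') ⊇ FOLLOW(R) = {$, d}. Thus FOLLOW(U') = {$, a, d}.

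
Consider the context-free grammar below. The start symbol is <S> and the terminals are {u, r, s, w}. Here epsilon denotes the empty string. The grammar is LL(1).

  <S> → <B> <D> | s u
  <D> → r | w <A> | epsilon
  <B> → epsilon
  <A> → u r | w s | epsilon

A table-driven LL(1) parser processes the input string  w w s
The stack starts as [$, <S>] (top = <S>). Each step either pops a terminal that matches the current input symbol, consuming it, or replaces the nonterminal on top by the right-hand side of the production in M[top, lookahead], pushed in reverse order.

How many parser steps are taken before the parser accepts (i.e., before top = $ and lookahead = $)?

step 1: stack=$ <S>  input=w w s $  — expand <S> → <B> <D>
step 2: stack=$ <D> <B>  input=w w s $  — expand <B> → epsilon
step 3: stack=$ <D>  input=w w s $  — expand <D> → w <A>
step 4: stack=$ <A> w  input=w w s $  — match w
step 5: stack=$ <A>  input=w s $  — expand <A> → w s
step 6: stack=$ s w  input=w s $  — match w
step 7: stack=$ s  input=s $  — match s
Accept reached after 7 steps.

7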